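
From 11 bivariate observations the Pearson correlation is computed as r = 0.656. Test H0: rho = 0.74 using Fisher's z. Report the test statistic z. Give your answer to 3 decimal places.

Fisher z: atanh(0.656) = 0.785759, atanh(0.74) = 0.950479
z = (z_r − z_0)·√(n−3) = (0.785759 − 0.950479)·√8 = -0.164720 · 2.828427 = -0.466

-0.466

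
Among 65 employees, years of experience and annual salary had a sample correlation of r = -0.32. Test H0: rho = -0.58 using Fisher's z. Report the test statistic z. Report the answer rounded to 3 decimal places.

Fisher z: atanh(-0.32) = -0.331647, atanh(-0.58) = -0.662463
z = (z_r − z_0)·√(n−3) = (-0.331647 − (-0.662463))·√62 = 0.330816 · 7.874008 = 2.605

2.605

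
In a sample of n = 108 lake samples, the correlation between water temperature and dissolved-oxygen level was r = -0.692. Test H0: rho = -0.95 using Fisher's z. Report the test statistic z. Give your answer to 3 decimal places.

10.042

Fisher z: atanh(-0.692) = -0.851783, atanh(-0.95) = -1.831781
z = (z_r − z_0)·√(n−3) = (-0.851783 − (-1.831781))·√105 = 0.979998 · 10.246951 = 10.042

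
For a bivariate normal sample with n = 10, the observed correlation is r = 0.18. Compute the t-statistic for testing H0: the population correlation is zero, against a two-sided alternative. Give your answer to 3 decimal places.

0.518

t = r·√(n−2) / √(1−r²) with r = 0.18, n = 10
  = 0.18·√8 / √(1 − 0.0324)
  = 0.18·2.828427 / 0.983667
  = 0.509117 / 0.983667 = 0.518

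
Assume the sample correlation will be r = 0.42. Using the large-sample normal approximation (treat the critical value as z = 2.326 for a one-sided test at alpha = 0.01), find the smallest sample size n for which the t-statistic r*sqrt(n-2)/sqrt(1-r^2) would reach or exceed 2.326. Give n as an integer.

28

r√(n−2)/√(1−r²) ≥ 2.326  ⇔  n−2 ≥ (2.326)²·(1−r²)/r²
(1−r²)/r² = (1−0.1764)/0.1764 = 4.6689
n ≥ 2 + 5.410276·4.6689 = 2 + 25.2600 = 27.2600
⌈27.2600⌉ = 28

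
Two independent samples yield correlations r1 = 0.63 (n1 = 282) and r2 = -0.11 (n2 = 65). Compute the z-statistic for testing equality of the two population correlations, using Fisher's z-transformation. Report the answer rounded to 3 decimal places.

6.067

Fisher z-transforms: z1 = atanh(0.63) = 0.741416, z2 = atanh(-0.11) = -0.110447; difference d = 0.851863
Var(d) = 1/279 + 1/62 = 0.0035842 + 0.0161290 = 0.0197132
z = d/√Var(d) = 0.851863 / √0.0197132 = 0.851863 / 0.140404 = 6.067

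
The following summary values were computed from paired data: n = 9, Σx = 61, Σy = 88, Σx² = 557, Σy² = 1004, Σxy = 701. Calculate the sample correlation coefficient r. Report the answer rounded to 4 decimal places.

0.7283

Numerator: nΣxy − (Σx)(Σy) = 9·701 − (61)(88) = 941
Denominator: √[(nΣx²−(Σx)²)(nΣy²−(Σy)²)]
  nΣx²−(Σx)² = 9·557 − 3721 = 1292;  nΣy²−(Σy)² = 9·1004 − 7744 = 1292
  √(1292·1292) = √1669264 = 1292.0000
r = 941 / 1292.0000 = 0.7283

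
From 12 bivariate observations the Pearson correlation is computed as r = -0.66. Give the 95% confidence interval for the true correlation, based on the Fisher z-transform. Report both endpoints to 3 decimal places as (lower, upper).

Fisher z: z_r = atanh(r) = ½·ln((1+(-0.66))/(1−(-0.66))) = -0.792814
SE(z) = 1/√(n−3) = 1/√9 = 0.333333
95% ⇒ z* = 1.960; margin = 1.960·0.333333 = 0.653333
CI on z-scale: (-1.446147, -0.139481)
Back-transform: tanh(-1.446147) = -0.894928, tanh(-0.139481) = -0.138583

(-0.895, -0.139)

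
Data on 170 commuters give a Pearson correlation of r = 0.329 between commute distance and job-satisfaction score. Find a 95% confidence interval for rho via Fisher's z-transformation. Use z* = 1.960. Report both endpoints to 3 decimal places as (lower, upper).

(0.188, 0.457)

z_r = atanh(0.329) = 0.341706;  SE = 1/√(n−3) = 1/√167 = 0.077382
z-limits: 0.341706 ± 1.960·0.077382 = 0.341706 ± 0.151669 = [0.190037, 0.493375]
ρ-limits: (tanh 0.190037, tanh 0.493375) = (0.188, 0.457)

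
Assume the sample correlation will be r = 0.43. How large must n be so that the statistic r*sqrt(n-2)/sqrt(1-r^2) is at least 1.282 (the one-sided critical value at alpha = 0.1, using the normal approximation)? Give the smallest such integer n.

10

r√(n−2)/√(1−r²) ≥ 1.282  ⇔  n−2 ≥ (1.282)²·(1−r²)/r²
(1−r²)/r² = (1−0.1849)/0.1849 = 4.4083
n ≥ 2 + 1.643524·4.4083 = 2 + 7.2451 = 9.2451
⌈9.2451⌉ = 10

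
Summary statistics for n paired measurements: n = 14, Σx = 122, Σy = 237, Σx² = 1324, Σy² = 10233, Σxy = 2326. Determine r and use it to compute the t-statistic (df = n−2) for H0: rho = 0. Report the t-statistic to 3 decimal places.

Numerator: nΣxy − (Σx)(Σy) = 14·2326 − (122)(237) = 3650
Denominator: √[(nΣx²−(Σx)²)(nΣy²−(Σy)²)]
  nΣx²−(Σx)² = 14·1324 − 14884 = 3652;  nΣy²−(Σy)² = 14·10233 − 56169 = 87093
  √(3652·87093) = √318063636 = 17834.3387
r = 3650 / 17834.3387 = 0.2047
t = r·√(n−2)/√(1−r²) = 0.2047·√12 / √(1−0.041902) = 0.709102 / 0.978825 = 0.724

0.724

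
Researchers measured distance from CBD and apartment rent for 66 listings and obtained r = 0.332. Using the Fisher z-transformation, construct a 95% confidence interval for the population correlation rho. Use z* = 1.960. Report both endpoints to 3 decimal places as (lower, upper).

(0.098, 0.531)

Fisher z: z_r = atanh(r) = ½·ln((1+0.332)/(1−0.332)) = 0.345074
SE(z) = 1/√(n−3) = 1/√63 = 0.125988
95% ⇒ z* = 1.960; margin = 1.960·0.125988 = 0.246936
CI on z-scale: (0.098138, 0.592010)
Back-transform: tanh(0.098138) = 0.097824, tanh(0.592010) = 0.531340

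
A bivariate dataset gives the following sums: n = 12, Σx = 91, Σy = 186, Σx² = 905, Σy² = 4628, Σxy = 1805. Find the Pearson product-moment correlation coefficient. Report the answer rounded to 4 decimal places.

Numerator: nΣxy − (Σx)(Σy) = 12·1805 − (91)(186) = 4734
Denominator: √[(nΣx²−(Σx)²)(nΣy²−(Σy)²)]
  nΣx²−(Σx)² = 12·905 − 8281 = 2579;  nΣy²−(Σy)² = 12·4628 − 34596 = 20940
  √(2579·20940) = √54004260 = 7348.7591
r = 4734 / 7348.7591 = 0.6442

0.6442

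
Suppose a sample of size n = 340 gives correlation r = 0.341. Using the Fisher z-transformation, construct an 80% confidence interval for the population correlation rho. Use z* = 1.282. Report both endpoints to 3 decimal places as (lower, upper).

Fisher z: z_r = atanh(r) = ½·ln((1+0.341)/(1−0.341)) = 0.355224
SE(z) = 1/√(n−3) = 1/√337 = 0.054473
80% ⇒ z* = 1.282; margin = 1.282·0.054473 = 0.069834
CI on z-scale: (0.285390, 0.425058)
Back-transform: tanh(0.285390) = 0.277886, tanh(0.425058) = 0.401183

(0.278, 0.401)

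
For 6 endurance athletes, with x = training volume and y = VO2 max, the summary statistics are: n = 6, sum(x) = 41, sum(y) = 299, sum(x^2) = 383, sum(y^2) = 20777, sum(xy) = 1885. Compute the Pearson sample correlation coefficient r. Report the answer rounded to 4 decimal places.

-0.2035

S_xy = nΣxy − ΣxΣy = 6·1885 − 41·299 = 11310 − 12259 = -949
S_xx = nΣx² − (Σx)² = 6·383 − 41² = 2298 − 1681 = 617
S_yy = nΣy² − (Σy)² = 6·20777 − 299² = 124662 − 89401 = 35261
r = S_xy / √(S_xx·S_yy) = -949 / √(617·35261) = -949 / √21756037 = -949 / 4664.3367 = -0.2035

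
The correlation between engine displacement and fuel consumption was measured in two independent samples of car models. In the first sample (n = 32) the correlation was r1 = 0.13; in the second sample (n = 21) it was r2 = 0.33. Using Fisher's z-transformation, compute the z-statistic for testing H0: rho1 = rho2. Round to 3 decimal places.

Fisher z-transforms: z1 = atanh(0.13) = 0.130740, z2 = atanh(0.33) = 0.342828; difference d = -0.212088
Var(d) = 1/29 + 1/18 = 0.0344828 + 0.0555556 = 0.0900384
z = d/√Var(d) = -0.212088 / √0.0900384 = -0.212088 / 0.300064 = -0.707

-0.707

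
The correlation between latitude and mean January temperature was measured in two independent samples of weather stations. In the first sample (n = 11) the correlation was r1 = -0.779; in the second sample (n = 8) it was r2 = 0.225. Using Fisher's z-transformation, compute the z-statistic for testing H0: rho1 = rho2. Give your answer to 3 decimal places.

z1 = atanh(-0.779) = -1.042822,  z2 = atanh(0.225) = 0.228917
SE = √(1/(n1−3) + 1/(n2−3)) = √(1/8 + 1/5) = √(0.1250000 + 0.2000000) = √0.3250000 = 0.570088
z = (z1 − z2)/SE = (-1.042822 − 0.228917) / 0.570088 = -1.271739 / 0.570088 = -2.231

-2.231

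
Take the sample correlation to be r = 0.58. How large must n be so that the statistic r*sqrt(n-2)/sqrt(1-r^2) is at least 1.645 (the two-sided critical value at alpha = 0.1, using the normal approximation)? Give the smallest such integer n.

8

Need r·√(n−2)/√(1−r²) ≥ 1.645
√(n−2) ≥ 1.645·√(1−0.3364) / 0.58 = 1.645·0.814616 / 0.58 = 2.3104
n−2 ≥ 5.3379  ⇒  n ≥ 7.3379
Smallest integer n = 8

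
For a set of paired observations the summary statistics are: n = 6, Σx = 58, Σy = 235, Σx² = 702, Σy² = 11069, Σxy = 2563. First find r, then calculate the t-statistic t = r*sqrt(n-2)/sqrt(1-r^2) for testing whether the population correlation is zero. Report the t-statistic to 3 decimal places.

1.378

Numerator: nΣxy − (Σx)(Σy) = 6·2563 − (58)(235) = 1748
Denominator: √[(nΣx²−(Σx)²)(nΣy²−(Σy)²)]
  nΣx²−(Σx)² = 6·702 − 3364 = 848;  nΣy²−(Σy)² = 6·11069 − 55225 = 11189
  √(848·11189) = √9488272 = 3080.3039
r = 1748 / 3080.3039 = 0.5675
t = r·√(n−2)/√(1−r²) = 0.5675·√4 / √(1−0.322056) = 1.135000 / 0.823374 = 1.378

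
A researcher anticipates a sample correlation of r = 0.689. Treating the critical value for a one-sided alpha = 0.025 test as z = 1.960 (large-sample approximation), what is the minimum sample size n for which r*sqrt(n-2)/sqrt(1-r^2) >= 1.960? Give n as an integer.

7

Need r·√(n−2)/√(1−r²) ≥ 1.960
√(n−2) ≥ 1.960·√(1−0.474721) / 0.689 = 1.960·0.724761 / 0.689 = 2.0617
n−2 ≥ 4.2506  ⇒  n ≥ 6.2506
Smallest integer n = 7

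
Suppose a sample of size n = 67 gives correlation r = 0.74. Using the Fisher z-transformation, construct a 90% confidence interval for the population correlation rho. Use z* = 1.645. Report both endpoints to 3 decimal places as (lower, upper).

z_r = atanh(0.74) = 0.950479;  SE = 1/√(n−3) = 1/√64 = 0.125000
z-limits: 0.950479 ± 1.645·0.125000 = 0.950479 ± 0.205625 = [0.744854, 1.156104]
ρ-limits: (tanh 0.744854, tanh 1.156104) = (0.632, 0.820)

(0.632, 0.820)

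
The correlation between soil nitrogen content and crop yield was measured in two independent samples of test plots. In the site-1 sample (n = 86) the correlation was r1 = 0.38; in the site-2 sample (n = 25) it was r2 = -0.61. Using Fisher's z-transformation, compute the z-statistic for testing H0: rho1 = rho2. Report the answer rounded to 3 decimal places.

4.625

Fisher z-transforms: z1 = atanh(0.38) = 0.400060, z2 = atanh(-0.61) = -0.708921; difference d = 1.108981
Var(d) = 1/83 + 1/22 = 0.0120482 + 0.0454545 = 0.0575027
z = d/√Var(d) = 1.108981 / √0.0575027 = 1.108981 / 0.239797 = 4.625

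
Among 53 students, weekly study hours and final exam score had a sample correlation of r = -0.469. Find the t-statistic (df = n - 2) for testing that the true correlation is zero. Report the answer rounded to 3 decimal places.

-3.792

t = r·√(n−2) / √(1−r²) with r = -0.469, n = 53
  = -0.469·√51 / √(1 − 0.219961)
  = -0.469·7.141428 / 0.883198
  = -3.349330 / 0.883198 = -3.792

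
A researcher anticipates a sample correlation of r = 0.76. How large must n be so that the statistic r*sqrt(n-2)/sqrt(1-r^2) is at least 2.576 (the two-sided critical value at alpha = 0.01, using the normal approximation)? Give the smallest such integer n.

Need r·√(n−2)/√(1−r²) ≥ 2.576
√(n−2) ≥ 2.576·√(1−0.5776) / 0.76 = 2.576·0.649923 / 0.76 = 2.2029
n−2 ≥ 4.8528  ⇒  n ≥ 6.8528
Smallest integer n = 7

7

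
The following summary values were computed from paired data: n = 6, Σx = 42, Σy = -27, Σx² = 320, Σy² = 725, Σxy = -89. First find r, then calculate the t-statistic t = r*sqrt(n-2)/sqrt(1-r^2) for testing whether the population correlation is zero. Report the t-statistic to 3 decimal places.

Numerator: nΣxy − (Σx)(Σy) = 6·(-89) − (42)(-27) = 600
Denominator: √[(nΣx²−(Σx)²)(nΣy²−(Σy)²)]
  nΣx²−(Σx)² = 6·320 − 1764 = 156;  nΣy²−(Σy)² = 6·725 − 729 = 3621
  √(156·3621) = √564876 = 751.5823
r = 600 / 751.5823 = 0.7983
t = r·√(n−2)/√(1−r²) = 0.7983·√4 / √(1−0.637283) = 1.596600 / 0.602260 = 2.651

2.651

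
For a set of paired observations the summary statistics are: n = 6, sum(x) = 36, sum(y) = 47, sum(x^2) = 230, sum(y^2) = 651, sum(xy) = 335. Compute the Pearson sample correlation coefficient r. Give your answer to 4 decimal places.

Numerator: nΣxy − (Σx)(Σy) = 6·335 − (36)(47) = 318
Denominator: √[(nΣx²−(Σx)²)(nΣy²−(Σy)²)]
  nΣx²−(Σx)² = 6·230 − 1296 = 84;  nΣy²−(Σy)² = 6·651 − 2209 = 1697
  √(84·1697) = √142548 = 377.5553
r = 318 / 377.5553 = 0.8423

0.8423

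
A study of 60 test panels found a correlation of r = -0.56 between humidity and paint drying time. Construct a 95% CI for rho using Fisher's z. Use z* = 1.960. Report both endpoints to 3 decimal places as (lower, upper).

(-0.713, -0.357)

Fisher z: z_r = atanh(r) = ½·ln((1+(-0.56))/(1−(-0.56))) = -0.632833
SE(z) = 1/√(n−3) = 1/√57 = 0.132453
95% ⇒ z* = 1.960; margin = 1.960·0.132453 = 0.259608
CI on z-scale: (-0.892441, -0.373225)
Back-transform: tanh(-0.892441) = -0.712597, tanh(-0.373225) = -0.356809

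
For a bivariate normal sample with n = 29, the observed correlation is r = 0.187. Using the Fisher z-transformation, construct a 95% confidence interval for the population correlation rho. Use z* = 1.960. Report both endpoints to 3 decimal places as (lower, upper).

z_r = atanh(0.187) = 0.189227;  SE = 1/√(n−3) = 1/√26 = 0.196116
z-limits: 0.189227 ± 1.960·0.196116 = 0.189227 ± 0.384387 = [-0.195160, 0.573614]
ρ-limits: (tanh -0.195160, tanh 0.573614) = (-0.193, 0.518)

(-0.193, 0.518)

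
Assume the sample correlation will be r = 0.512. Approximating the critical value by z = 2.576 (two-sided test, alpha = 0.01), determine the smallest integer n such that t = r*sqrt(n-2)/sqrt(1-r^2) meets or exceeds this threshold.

r√(n−2)/√(1−r²) ≥ 2.576  ⇔  n−2 ≥ (2.576)²·(1−r²)/r²
(1−r²)/r² = (1−0.262144)/0.262144 = 2.8147
n ≥ 2 + 6.635776·2.8147 = 2 + 18.6777 = 20.6777
⌈20.6777⌉ = 21

21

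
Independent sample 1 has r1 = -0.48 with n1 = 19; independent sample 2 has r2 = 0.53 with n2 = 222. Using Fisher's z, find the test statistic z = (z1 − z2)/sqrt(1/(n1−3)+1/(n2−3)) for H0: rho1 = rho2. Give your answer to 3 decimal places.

z1 = atanh(-0.48) = -0.522984,  z2 = atanh(0.53) = 0.590145
SE = √(1/(n1−3) + 1/(n2−3)) = √(1/16 + 1/219) = √(0.0625000 + 0.0045662) = √0.0670662 = 0.258971
z = (z1 − z2)/SE = (-0.522984 − 0.590145) / 0.258971 = -1.113129 / 0.258971 = -4.298

-4.298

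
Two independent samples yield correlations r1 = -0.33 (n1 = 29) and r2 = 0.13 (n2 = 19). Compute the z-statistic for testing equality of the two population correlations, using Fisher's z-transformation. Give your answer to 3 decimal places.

z1 = atanh(-0.33) = -0.342828,  z2 = atanh(0.13) = 0.130740
SE = √(1/(n1−3) + 1/(n2−3)) = √(1/26 + 1/16) = √(0.0384615 + 0.0625000) = √0.1009615 = 0.317744
z = (z1 − z2)/SE = (-0.342828 − 0.130740) / 0.317744 = -0.473568 / 0.317744 = -1.490

-1.490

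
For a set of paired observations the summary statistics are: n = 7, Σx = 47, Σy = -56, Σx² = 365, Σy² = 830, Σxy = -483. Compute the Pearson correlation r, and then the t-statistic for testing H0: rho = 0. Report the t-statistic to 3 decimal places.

-2.775

S_xy = nΣxy − ΣxΣy = 7·(-483) − 47·(-56) = -3381 − (-2632) = -749
S_xx = nΣx² − (Σx)² = 7·365 − 47² = 2555 − 2209 = 346
S_yy = nΣy² − (Σy)² = 7·830 − (-56)² = 5810 − 3136 = 2674
r = S_xy / √(S_xx·S_yy) = -749 / √(346·2674) = -749 / √925204 = -749 / 961.8753 = -0.7787
t = r·√(n−2)/√(1−r²) = -0.7787·√5 / √(1−0.606374) = -1.741226 / 0.627396 = -2.775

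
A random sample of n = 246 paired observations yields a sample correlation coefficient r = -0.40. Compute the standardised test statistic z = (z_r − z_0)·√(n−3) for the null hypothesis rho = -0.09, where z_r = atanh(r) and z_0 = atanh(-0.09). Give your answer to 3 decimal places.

Fisher z: atanh(-0.40) = -0.423649, atanh(-0.09) = -0.090244
z = (z_r − z_0)·√(n−3) = (-0.423649 − (-0.090244))·√243 = -0.333405 · 15.588457 = -5.197

-5.197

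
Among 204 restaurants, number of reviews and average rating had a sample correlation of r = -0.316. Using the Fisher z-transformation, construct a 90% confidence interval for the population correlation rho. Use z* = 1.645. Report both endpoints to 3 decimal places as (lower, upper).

(-0.416, -0.208)

z_r = atanh(-0.316) = -0.327197;  SE = 1/√(n−3) = 1/√201 = 0.070535
z-limits: -0.327197 ± 1.645·0.070535 = -0.327197 ± 0.116030 = [-0.443227, -0.211167]
ρ-limits: (tanh -0.443227, tanh -0.211167) = (-0.416, -0.208)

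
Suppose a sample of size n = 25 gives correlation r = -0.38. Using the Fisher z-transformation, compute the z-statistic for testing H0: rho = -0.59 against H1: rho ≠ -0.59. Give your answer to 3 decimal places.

1.302

z_r = atanh(-0.38) = -0.400060,  z_0 = atanh(-0.59) = -0.677666
SE = 1/√(n−3) = 1/√22 = 0.213201
z = (z_r − z_0)/SE = (-0.400060 − (-0.677666)) / 0.213201 = 0.277606 / 0.213201 = 1.302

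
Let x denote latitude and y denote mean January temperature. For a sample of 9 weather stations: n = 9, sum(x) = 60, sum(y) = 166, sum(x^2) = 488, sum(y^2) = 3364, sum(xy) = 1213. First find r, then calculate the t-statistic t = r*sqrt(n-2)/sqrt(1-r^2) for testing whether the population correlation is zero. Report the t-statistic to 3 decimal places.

2.275

S_xy = nΣxy − ΣxΣy = 9·1213 − 60·166 = 10917 − 9960 = 957
S_xx = nΣx² − (Σx)² = 9·488 − 60² = 4392 − 3600 = 792
S_yy = nΣy² − (Σy)² = 9·3364 − 166² = 30276 − 27556 = 2720
r = S_xy / √(S_xx·S_yy) = 957 / √(792·2720) = 957 / √2154240 = 957 / 1467.7329 = 0.6520
t = r·√(n−2)/√(1−r²) = 0.6520·√7 / √(1−0.425104) = 1.725030 / 0.758219 = 2.275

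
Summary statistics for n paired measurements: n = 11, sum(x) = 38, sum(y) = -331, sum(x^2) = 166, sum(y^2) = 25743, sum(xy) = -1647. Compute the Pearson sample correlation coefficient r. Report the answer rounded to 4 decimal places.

S_xy = nΣxy − ΣxΣy = 11·(-1647) − 38·(-331) = -18117 − (-12578) = -5539
S_xx = nΣx² − (Σx)² = 11·166 − 38² = 1826 − 1444 = 382
S_yy = nΣy² − (Σy)² = 11·25743 − (-331)² = 283173 − 109561 = 173612
r = S_xy / √(S_xx·S_yy) = -5539 / √(382·173612) = -5539 / √66319784 = -5539 / 8143.6960 = -0.6802

-0.6802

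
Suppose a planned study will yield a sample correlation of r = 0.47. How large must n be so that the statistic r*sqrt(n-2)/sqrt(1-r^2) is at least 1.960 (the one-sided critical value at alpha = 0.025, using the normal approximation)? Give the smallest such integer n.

16

Need r·√(n−2)/√(1−r²) ≥ 1.960
√(n−2) ≥ 1.960·√(1−0.2209) / 0.47 = 1.960·0.882666 / 0.47 = 3.6809
n−2 ≥ 13.5490  ⇒  n ≥ 15.5490
Smallest integer n = 16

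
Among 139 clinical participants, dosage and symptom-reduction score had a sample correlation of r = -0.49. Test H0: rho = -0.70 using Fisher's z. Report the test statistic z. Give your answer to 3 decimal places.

3.863

Fisher z: atanh(-0.49) = -0.536060, atanh(-0.70) = -0.867301
z = (z_r − z_0)·√(n−3) = (-0.536060 − (-0.867301))·√136 = 0.331241 · 11.661904 = 3.863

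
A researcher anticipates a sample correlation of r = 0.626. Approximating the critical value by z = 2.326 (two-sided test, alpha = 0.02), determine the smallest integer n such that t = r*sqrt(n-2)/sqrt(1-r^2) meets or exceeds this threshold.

Need r·√(n−2)/√(1−r²) ≥ 2.326
√(n−2) ≥ 2.326·√(1−0.391876) / 0.626 = 2.326·0.779823 / 0.626 = 2.8976
n−2 ≥ 8.3961  ⇒  n ≥ 10.3961
Smallest integer n = 11

11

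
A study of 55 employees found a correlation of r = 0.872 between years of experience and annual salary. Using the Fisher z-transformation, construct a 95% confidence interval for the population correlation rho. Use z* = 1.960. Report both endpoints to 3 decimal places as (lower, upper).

z_r = atanh(0.872) = 1.341366;  SE = 1/√(n−3) = 1/√52 = 0.138675
z-limits: 1.341366 ± 1.960·0.138675 = 1.341366 ± 0.271803 = [1.069563, 1.613169]
ρ-limits: (tanh 1.069563, tanh 1.613169) = (0.789, 0.924)

(0.789, 0.924)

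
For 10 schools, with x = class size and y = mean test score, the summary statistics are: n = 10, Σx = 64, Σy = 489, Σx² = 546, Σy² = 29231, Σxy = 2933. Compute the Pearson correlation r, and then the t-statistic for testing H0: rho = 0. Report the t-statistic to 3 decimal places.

-0.671

Numerator: nΣxy − (Σx)(Σy) = 10·2933 − (64)(489) = -1966
Denominator: √[(nΣx²−(Σx)²)(nΣy²−(Σy)²)]
  nΣx²−(Σx)² = 10·546 − 4096 = 1364;  nΣy²−(Σy)² = 10·29231 − 239121 = 53189
  √(1364·53189) = √72549796 = 8517.6168
r = -1966 / 8517.6168 = -0.2308
t = r·√(n−2)/√(1−r²) = -0.2308·√8 / √(1−0.053269) = -0.652801 / 0.973001 = -0.671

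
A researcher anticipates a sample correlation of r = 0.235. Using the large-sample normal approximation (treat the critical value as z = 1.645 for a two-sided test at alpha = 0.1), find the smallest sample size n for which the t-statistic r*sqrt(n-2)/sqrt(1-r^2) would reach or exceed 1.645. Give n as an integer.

49

r√(n−2)/√(1−r²) ≥ 1.645  ⇔  n−2 ≥ (1.645)²·(1−r²)/r²
(1−r²)/r² = (1−0.055225)/0.055225 = 17.1077
n ≥ 2 + 2.706025·17.1077 = 2 + 46.2939 = 48.2939
⌈48.2939⌉ = 49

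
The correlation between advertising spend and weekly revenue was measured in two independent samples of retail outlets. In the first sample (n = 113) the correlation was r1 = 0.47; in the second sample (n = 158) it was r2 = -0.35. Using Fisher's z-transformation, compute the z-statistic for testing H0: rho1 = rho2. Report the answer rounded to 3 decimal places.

Fisher z-transforms: z1 = atanh(0.47) = 0.510070, z2 = atanh(-0.35) = -0.365444; difference d = 0.875514
Var(d) = 1/110 + 1/155 = 0.0090909 + 0.0064516 = 0.0155425
z = d/√Var(d) = 0.875514 / √0.0155425 = 0.875514 / 0.124670 = 7.023

7.023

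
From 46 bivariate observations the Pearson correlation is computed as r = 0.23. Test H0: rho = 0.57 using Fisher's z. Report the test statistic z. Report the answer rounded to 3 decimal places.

Fisher z: atanh(0.23) = 0.234189, atanh(0.57) = 0.647523
z = (z_r − z_0)·√(n−3) = (0.234189 − 0.647523)·√43 = -0.413334 · 6.557439 = -2.710

-2.710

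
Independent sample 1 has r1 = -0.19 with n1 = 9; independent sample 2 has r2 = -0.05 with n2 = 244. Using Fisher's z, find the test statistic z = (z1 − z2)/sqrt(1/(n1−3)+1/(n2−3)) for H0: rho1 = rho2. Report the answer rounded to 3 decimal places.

Fisher z-transforms: z1 = atanh(-0.19) = -0.192337, z2 = atanh(-0.05) = -0.050042; difference d = -0.142295
Var(d) = 1/6 + 1/241 = 0.1666667 + 0.0041494 = 0.1708161
z = d/√Var(d) = -0.142295 / √0.1708161 = -0.142295 / 0.413299 = -0.344

-0.344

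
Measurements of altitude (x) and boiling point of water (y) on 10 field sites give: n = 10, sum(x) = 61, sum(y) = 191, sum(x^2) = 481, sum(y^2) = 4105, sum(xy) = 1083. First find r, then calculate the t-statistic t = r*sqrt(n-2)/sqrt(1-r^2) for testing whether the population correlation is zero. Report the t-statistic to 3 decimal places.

Numerator: nΣxy − (Σx)(Σy) = 10·1083 − (61)(191) = -821
Denominator: √[(nΣx²−(Σx)²)(nΣy²−(Σy)²)]
  nΣx²−(Σx)² = 10·481 − 3721 = 1089;  nΣy²−(Σy)² = 10·4105 − 36481 = 4569
  √(1089·4569) = √4975641 = 2230.6145
r = -821 / 2230.6145 = -0.3681
t = r·√(n−2)/√(1−r²) = -0.3681·√8 / √(1−0.135498) = -1.041144 / 0.929786 = -1.120

-1.120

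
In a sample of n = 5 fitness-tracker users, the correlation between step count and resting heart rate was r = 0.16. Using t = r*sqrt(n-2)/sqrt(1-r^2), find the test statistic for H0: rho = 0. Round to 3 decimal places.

0.281

1 − r² = 1 − 0.0256 = 0.9744;  √(1−r²) = 0.987117
√(n−2) = √3 = 1.732051
t = r·√(n−2)/√(1−r²) = 0.16 · 1.732051 / 0.987117 = 0.281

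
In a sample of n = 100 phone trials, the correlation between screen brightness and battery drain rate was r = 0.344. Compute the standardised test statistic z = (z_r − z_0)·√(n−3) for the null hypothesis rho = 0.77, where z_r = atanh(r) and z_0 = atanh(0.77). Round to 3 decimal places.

Fisher z: atanh(0.344) = 0.358622, atanh(0.77) = 1.020328
z = (z_r − z_0)·√(n−3) = (0.358622 − 1.020328)·√97 = -0.661706 · 9.848858 = -6.517

-6.517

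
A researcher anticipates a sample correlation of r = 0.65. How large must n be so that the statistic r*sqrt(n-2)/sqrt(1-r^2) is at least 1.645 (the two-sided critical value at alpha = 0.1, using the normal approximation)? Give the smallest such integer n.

Need r·√(n−2)/√(1−r²) ≥ 1.645
√(n−2) ≥ 1.645·√(1−0.4225) / 0.65 = 1.645·0.759934 / 0.65 = 1.9232
n−2 ≥ 3.6987  ⇒  n ≥ 5.6987
Smallest integer n = 6

6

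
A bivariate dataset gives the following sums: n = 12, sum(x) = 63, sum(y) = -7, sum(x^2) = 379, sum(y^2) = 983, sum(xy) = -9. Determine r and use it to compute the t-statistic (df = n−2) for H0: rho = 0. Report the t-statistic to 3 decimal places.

0.407

Numerator: nΣxy − (Σx)(Σy) = 12·(-9) − (63)(-7) = 333
Denominator: √[(nΣx²−(Σx)²)(nΣy²−(Σy)²)]
  nΣx²−(Σx)² = 12·379 − 3969 = 579;  nΣy²−(Σy)² = 12·983 − 49 = 11747
  √(579·11747) = √6801513 = 2607.9711
r = 333 / 2607.9711 = 0.1277
t = r·√(n−2)/√(1−r²) = 0.1277·√10 / √(1−0.016307) = 0.403823 / 0.991813 = 0.407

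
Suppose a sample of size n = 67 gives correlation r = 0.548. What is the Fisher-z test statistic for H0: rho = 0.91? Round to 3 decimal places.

-7.296

Fisher z: atanh(0.548) = 0.615518, atanh(0.91) = 1.527524
z = (z_r − z_0)·√(n−3) = (0.615518 − 1.527524)·√64 = -0.912006 · 8.000000 = -7.296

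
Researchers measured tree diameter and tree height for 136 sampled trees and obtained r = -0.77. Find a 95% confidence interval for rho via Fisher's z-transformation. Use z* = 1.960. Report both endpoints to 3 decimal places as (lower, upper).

(-0.831, -0.691)

z_r = atanh(-0.77) = -1.020328;  SE = 1/√(n−3) = 1/√133 = 0.086711
z-limits: -1.020328 ± 1.960·0.086711 = -1.020328 ± 0.169954 = [-1.190282, -0.850374]
ρ-limits: (tanh -1.190282, tanh -0.850374) = (-0.831, -0.691)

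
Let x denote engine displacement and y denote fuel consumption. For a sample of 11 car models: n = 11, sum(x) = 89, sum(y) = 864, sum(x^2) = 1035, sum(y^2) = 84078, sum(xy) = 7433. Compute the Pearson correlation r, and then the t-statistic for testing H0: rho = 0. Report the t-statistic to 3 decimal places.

S_xy = nΣxy − ΣxΣy = 11·7433 − 89·864 = 81763 − 76896 = 4867
S_xx = nΣx² − (Σx)² = 11·1035 − 89² = 11385 − 7921 = 3464
S_yy = nΣy² − (Σy)² = 11·84078 − 864² = 924858 − 746496 = 178362
r = S_xy / √(S_xx·S_yy) = 4867 / √(3464·178362) = 4867 / √617845968 = 4867 / 24856.5076 = 0.1958
t = r·√(n−2)/√(1−r²) = 0.1958·√9 / √(1−0.038338) = 0.587400 / 0.980644 = 0.599

0.599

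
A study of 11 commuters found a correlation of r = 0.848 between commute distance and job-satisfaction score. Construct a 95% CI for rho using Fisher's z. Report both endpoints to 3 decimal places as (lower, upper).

(0.505, 0.960)

Fisher z: z_r = atanh(r) = ½·ln((1+0.848)/(1−0.848)) = 1.248989
SE(z) = 1/√(n−3) = 1/√8 = 0.353553
95% ⇒ z* = 1.960; margin = 1.960·0.353553 = 0.692964
CI on z-scale: (0.556025, 1.941953)
Back-transform: tanh(0.556025) = 0.505022, tanh(1.941953) = 0.959689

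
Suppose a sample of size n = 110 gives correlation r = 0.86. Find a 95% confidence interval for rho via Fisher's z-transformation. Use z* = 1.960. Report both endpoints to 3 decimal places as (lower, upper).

z_r = atanh(0.86) = 1.293345;  SE = 1/√(n−3) = 1/√107 = 0.096674
z-limits: 1.293345 ± 1.960·0.096674 = 1.293345 ± 0.189481 = [1.103864, 1.482826]
ρ-limits: (tanh 1.103864, tanh 1.482826) = (0.802, 0.902)

(0.802, 0.902)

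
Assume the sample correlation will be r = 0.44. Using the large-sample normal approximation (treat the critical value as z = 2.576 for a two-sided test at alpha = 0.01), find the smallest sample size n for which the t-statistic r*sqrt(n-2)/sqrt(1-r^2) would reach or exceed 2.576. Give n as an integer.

r√(n−2)/√(1−r²) ≥ 2.576  ⇔  n−2 ≥ (2.576)²·(1−r²)/r²
(1−r²)/r² = (1−0.1936)/0.1936 = 4.1653
n ≥ 2 + 6.635776·4.1653 = 2 + 27.6400 = 29.6400
⌈29.6400⌉ = 30

30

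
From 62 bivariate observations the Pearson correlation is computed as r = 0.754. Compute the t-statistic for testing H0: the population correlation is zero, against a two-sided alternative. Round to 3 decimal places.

1 − r² = 1 − 0.568516 = 0.431484;  √(1−r²) = 0.656874
√(n−2) = √60 = 7.745967
t = r·√(n−2)/√(1−r²) = 0.754 · 7.745967 / 0.656874 = 8.891

8.891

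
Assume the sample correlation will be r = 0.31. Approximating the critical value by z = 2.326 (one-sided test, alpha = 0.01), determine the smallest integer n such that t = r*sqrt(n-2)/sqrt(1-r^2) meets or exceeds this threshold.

53

r√(n−2)/√(1−r²) ≥ 2.326  ⇔  n−2 ≥ (2.326)²·(1−r²)/r²
(1−r²)/r² = (1−0.0961)/0.0961 = 9.4058
n ≥ 2 + 5.410276·9.4058 = 2 + 50.8880 = 52.8880
⌈52.8880⌉ = 53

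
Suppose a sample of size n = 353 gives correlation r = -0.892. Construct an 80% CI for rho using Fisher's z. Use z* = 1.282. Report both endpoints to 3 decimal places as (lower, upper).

z_r = atanh(-0.892) = -1.431629;  SE = 1/√(n−3) = 1/√350 = 0.053452
z-limits: -1.431629 ± 1.282·0.053452 = -1.431629 ± 0.068525 = [-1.500154, -1.363104]
ρ-limits: (tanh -1.500154, tanh -1.363104) = (-0.905, -0.877)

(-0.905, -0.877)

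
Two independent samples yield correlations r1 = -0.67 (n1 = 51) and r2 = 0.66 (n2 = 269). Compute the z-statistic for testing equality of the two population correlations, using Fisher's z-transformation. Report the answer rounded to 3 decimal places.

-10.225

z1 = atanh(-0.67) = -0.810743,  z2 = atanh(0.66) = 0.792814
SE = √(1/(n1−3) + 1/(n2−3)) = √(1/48 + 1/266) = √(0.0208333 + 0.0037594) = √0.0245927 = 0.156821
z = (z1 − z2)/SE = (-0.810743 − 0.792814) / 0.156821 = -1.603557 / 0.156821 = -10.225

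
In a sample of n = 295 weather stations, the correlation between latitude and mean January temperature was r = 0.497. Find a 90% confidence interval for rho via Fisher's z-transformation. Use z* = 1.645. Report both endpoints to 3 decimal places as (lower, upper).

(0.421, 0.566)

Fisher z: z_r = atanh(r) = ½·ln((1+0.497)/(1−0.497)) = 0.545314
SE(z) = 1/√(n−3) = 1/√292 = 0.058521
90% ⇒ z* = 1.645; margin = 1.645·0.058521 = 0.096267
CI on z-scale: (0.449047, 0.641581)
Back-transform: tanh(0.449047) = 0.421115, tanh(0.641581) = 0.565975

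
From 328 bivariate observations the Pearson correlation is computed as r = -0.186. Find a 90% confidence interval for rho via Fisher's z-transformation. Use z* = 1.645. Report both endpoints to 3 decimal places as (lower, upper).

Fisher z: z_r = atanh(r) = ½·ln((1+(-0.186))/(1−(-0.186))) = -0.188191
SE(z) = 1/√(n−3) = 1/√325 = 0.055470
90% ⇒ z* = 1.645; margin = 1.645·0.055470 = 0.091248
CI on z-scale: (-0.279439, -0.096943)
Back-transform: tanh(-0.279439) = -0.272386, tanh(-0.096943) = -0.096640

(-0.272, -0.097)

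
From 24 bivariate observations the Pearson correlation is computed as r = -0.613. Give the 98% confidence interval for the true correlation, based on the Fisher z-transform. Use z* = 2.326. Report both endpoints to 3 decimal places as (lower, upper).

Fisher z: z_r = atanh(r) = ½·ln((1+(-0.613))/(1−(-0.613))) = -0.713713
SE(z) = 1/√(n−3) = 1/√21 = 0.218218
98% ⇒ z* = 2.326; margin = 2.326·0.218218 = 0.507575
CI on z-scale: (-1.221288, -0.206138)
Back-transform: tanh(-1.221288) = -0.840034, tanh(-0.206138) = -0.203267

(-0.840, -0.203)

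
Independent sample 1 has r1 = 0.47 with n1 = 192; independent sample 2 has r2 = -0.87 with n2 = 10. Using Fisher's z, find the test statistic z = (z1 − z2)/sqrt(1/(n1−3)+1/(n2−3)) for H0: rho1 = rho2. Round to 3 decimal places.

z1 = atanh(0.47) = 0.510070,  z2 = atanh(-0.87) = -1.333080
SE = √(1/(n1−3) + 1/(n2−3)) = √(1/189 + 1/7) = √(0.0052910 + 0.1428571) = √0.1481481 = 0.384900
z = (z1 − z2)/SE = (0.510070 − (-1.333080)) / 0.384900 = 1.843150 / 0.384900 = 4.789

4.789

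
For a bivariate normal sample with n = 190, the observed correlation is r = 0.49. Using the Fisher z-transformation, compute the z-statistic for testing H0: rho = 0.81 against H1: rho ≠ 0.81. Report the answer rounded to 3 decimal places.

z_r = atanh(0.49) = 0.536060,  z_0 = atanh(0.81) = 1.127029
SE = 1/√(n−3) = 1/√187 = 0.073127
z = (z_r − z_0)/SE = (0.536060 − 1.127029) / 0.073127 = -0.590969 / 0.073127 = -8.081

-8.081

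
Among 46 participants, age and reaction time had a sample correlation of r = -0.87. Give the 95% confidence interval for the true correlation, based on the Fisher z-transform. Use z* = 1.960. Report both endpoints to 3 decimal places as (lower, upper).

(-0.926, -0.776)

z_r = atanh(-0.87) = -1.333080;  SE = 1/√(n−3) = 1/√43 = 0.152499
z-limits: -1.333080 ± 1.960·0.152499 = -1.333080 ± 0.298898 = [-1.631978, -1.034182]
ρ-limits: (tanh -1.631978, tanh -1.034182) = (-0.926, -0.776)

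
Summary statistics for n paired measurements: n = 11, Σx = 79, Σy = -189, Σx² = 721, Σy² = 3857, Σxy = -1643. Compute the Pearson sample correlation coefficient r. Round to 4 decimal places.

-0.9333

Numerator: nΣxy − (Σx)(Σy) = 11·(-1643) − (79)(-189) = -3142
Denominator: √[(nΣx²−(Σx)²)(nΣy²−(Σy)²)]
  nΣx²−(Σx)² = 11·721 − 6241 = 1690;  nΣy²−(Σy)² = 11·3857 − 35721 = 6706
  √(1690·6706) = √11333140 = 3366.4729
r = -3142 / 3366.4729 = -0.9333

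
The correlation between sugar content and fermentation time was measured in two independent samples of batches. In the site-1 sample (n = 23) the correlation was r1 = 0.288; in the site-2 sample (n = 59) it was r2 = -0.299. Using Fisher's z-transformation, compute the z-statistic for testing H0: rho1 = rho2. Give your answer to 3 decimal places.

2.322

Fisher z-transforms: z1 = atanh(0.288) = 0.296384, z2 = atanh(-0.299) = -0.308421; difference d = 0.604805
Var(d) = 1/20 + 1/56 = 0.0500000 + 0.0178571 = 0.0678571
z = d/√Var(d) = 0.604805 / √0.0678571 = 0.604805 / 0.260494 = 2.322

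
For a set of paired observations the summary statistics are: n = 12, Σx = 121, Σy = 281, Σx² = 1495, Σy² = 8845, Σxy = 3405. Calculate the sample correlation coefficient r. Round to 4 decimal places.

S_xy = nΣxy − ΣxΣy = 12·3405 − 121·281 = 40860 − 34001 = 6859
S_xx = nΣx² − (Σx)² = 12·1495 − 121² = 17940 − 14641 = 3299
S_yy = nΣy² − (Σy)² = 12·8845 − 281² = 106140 − 78961 = 27179
r = S_xy / √(S_xx·S_yy) = 6859 / √(3299·27179) = 6859 / √89663521 = 6859 / 9469.0824 = 0.7244

0.7244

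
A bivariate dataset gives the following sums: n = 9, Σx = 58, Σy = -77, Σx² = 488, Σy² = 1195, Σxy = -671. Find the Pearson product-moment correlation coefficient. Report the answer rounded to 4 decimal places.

Numerator: nΣxy − (Σx)(Σy) = 9·(-671) − (58)(-77) = -1573
Denominator: √[(nΣx²−(Σx)²)(nΣy²−(Σy)²)]
  nΣx²−(Σx)² = 9·488 − 3364 = 1028;  nΣy²−(Σy)² = 9·1195 − 5929 = 4826
  √(1028·4826) = √4961128 = 2227.3590
r = -1573 / 2227.3590 = -0.7062

-0.7062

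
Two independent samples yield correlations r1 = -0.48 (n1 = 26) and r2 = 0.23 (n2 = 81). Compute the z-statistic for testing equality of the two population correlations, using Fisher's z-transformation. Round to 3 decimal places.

-3.191

z1 = atanh(-0.48) = -0.522984,  z2 = atanh(0.23) = 0.234189
SE = √(1/(n1−3) + 1/(n2−3)) = √(1/23 + 1/78) = √(0.0434783 + 0.0128205) = √0.0562988 = 0.237274
z = (z1 − z2)/SE = (-0.522984 − 0.234189) / 0.237274 = -0.757173 / 0.237274 = -3.191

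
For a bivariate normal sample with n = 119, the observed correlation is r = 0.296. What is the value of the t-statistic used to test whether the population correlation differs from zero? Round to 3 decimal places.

t = r·√(n−2) / √(1−r²) with r = 0.296, n = 119
  = 0.296·√117 / √(1 − 0.087616)
  = 0.296·10.816654 / 0.955188
  = 3.201730 / 0.955188 = 3.352

3.352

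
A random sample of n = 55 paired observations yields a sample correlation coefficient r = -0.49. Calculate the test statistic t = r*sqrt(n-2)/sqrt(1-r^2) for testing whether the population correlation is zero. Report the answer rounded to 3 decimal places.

1 − r² = 1 − 0.2401 = 0.7599;  √(1−r²) = 0.871722
√(n−2) = √53 = 7.280110
t = r·√(n−2)/√(1−r²) = -0.49 · 7.280110 / 0.871722 = -4.092

-4.092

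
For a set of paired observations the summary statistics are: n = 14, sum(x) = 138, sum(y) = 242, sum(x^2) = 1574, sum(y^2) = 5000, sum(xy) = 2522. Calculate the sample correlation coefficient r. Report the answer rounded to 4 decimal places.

S_xy = nΣxy − ΣxΣy = 14·2522 − 138·242 = 35308 − 33396 = 1912
S_xx = nΣx² − (Σx)² = 14·1574 − 138² = 22036 − 19044 = 2992
S_yy = nΣy² − (Σy)² = 14·5000 − 242² = 70000 − 58564 = 11436
r = S_xy / √(S_xx·S_yy) = 1912 / √(2992·11436) = 1912 / √34216512 = 1912 / 5849.4882 = 0.3269

0.3269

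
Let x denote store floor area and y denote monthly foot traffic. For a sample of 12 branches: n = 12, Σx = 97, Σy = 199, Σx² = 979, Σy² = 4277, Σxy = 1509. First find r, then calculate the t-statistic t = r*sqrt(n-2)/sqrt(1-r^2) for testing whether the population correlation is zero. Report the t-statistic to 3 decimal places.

-0.741

S_xy = nΣxy − ΣxΣy = 12·1509 − 97·199 = 18108 − 19303 = -1195
S_xx = nΣx² − (Σx)² = 12·979 − 97² = 11748 − 9409 = 2339
S_yy = nΣy² − (Σy)² = 12·4277 − 199² = 51324 − 39601 = 11723
r = S_xy / √(S_xx·S_yy) = -1195 / √(2339·11723) = -1195 / √27420097 = -1195 / 5236.4202 = -0.2282
t = r·√(n−2)/√(1−r²) = -0.2282·√10 / √(1−0.052075) = -0.721632 / 0.973614 = -0.741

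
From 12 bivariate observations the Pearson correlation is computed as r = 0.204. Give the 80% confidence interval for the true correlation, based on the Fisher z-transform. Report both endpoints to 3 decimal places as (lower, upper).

(-0.217, 0.561)

z_r = atanh(0.204) = 0.206903;  SE = 1/√(n−3) = 1/√9 = 0.333333
z-limits: 0.206903 ± 1.282·0.333333 = 0.206903 ± 0.427333 = [-0.220430, 0.634236]
ρ-limits: (tanh -0.220430, tanh 0.634236) = (-0.217, 0.561)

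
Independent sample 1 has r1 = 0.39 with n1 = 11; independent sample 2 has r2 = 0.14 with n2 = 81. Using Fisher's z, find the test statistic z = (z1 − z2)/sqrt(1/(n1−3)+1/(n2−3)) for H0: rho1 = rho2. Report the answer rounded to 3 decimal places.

Fisher z-transforms: z1 = atanh(0.39) = 0.411800, z2 = atanh(0.14) = 0.140926; difference d = 0.270874
Var(d) = 1/8 + 1/78 = 0.1250000 + 0.0128205 = 0.1378205
z = d/√Var(d) = 0.270874 / √0.1378205 = 0.270874 / 0.371242 = 0.730

0.730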